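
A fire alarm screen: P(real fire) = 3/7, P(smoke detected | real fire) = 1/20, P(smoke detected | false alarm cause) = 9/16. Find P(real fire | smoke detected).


P(A) = P(A|B)P(B) + P(A|B')P(B') = 1/20*3/7 + 9/16*4/7 = 12/35
P(B|A) = P(A|B)P(B)/P(A) = (3/140)/(12/35) = 1/16

1/16


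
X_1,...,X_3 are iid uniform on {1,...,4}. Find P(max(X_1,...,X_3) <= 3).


P(max <= 3) = P(all X_i <= 3) = (P(X_1 <= 3))^3
= (3/4)^3 = 27/64

27/64


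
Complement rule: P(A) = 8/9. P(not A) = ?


P(A') = 1 - P(A) = 1 - 8/9 = 1/9

1/9


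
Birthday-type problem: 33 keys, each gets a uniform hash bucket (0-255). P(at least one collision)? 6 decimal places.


P(all different) = prod((256-i)/256 for i=0..32) = 0.115813
P(at least one match) = 1 - 0.115813 = 0.884187

0.884187


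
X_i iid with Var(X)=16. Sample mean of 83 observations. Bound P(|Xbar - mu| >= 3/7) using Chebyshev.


Var(Xbar) = Var(X)/n = 16/83
Chebyshev: P(|Xbar-mu| >= 3/7) <= Var(Xbar)/(3/7)^2 = (16/83)/(9/49) = 784/747
Bound exceeds 1, so trivial bound: 1

1


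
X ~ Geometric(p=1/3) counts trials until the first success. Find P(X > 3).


P(X > 3) = P(first 3 trials all fail) = (1-p)^3 = (2/3)^3 = 8/27

8/27


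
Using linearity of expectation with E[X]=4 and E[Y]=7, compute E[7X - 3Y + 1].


E[7X - 3Y + 1] = 7*E[X] - 3*E[Y] + 1
= (7)*(4) + (-3)*(7) + (1)
= 28 - 21 + 1 = 8

8


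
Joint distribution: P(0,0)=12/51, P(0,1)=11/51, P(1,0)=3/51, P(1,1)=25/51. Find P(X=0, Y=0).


Read from table: P(X=0, Y=0) = 12/51 = 4/17

4/17


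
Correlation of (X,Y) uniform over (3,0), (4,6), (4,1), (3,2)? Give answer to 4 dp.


Cov(X,Y) = 0.6250, Var(X) = 0.2500, Var(Y) = 5.1875
rho = Cov/(sqrt(VarX)*sqrt(VarY)) = 0.5488

0.5488


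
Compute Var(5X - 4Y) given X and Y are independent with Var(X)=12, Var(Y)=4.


Independence => Cov(X,Y)=0
Var(5X - 4Y) = 5^2*Var(X) + (-4)^2*Var(Y)
= 25*12 + 16*4 = 364

364


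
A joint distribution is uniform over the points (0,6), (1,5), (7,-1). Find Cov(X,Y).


E[X]=8/3, E[Y]=10/3, E[XY]=-2/3
Cov(X,Y) = E[XY] - E[X]E[Y] = -2/3 - 8/3*10/3 = -86/9

-86/9


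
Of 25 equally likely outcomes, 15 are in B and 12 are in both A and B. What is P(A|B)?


P(A|B) = P(A∩B)/P(B) = (12/25)/(15/25) = 12/15 = 4/5

4/5


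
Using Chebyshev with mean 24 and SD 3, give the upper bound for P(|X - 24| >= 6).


k = 6/3 = 2
Chebyshev: P(|X-mu| >= k*sigma) <= 1/k^2 = 1/2^2 = 1/4

1/4


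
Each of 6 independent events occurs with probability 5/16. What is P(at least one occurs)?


P(at least one) = 1 - P(none)
P(none) = (1 - 5/16)^6 = (11/16)^6 = 1771561/16777216
P(at least one) = 1 - 1771561/16777216 = 15005655/16777216

15005655/16777216


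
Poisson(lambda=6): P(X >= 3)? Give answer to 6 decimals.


P(X>=3) = 1 - P(X<=2) = 1 - (e^(-6)*6^0/0! + e^(-6)*6^1/1! + e^(-6)*6^2/2!)
≈ 1 - (0.0024787522 + 0.0148725131 + 0.0446175392)
= 1 - 0.0619688045 = 0.9380311955
≈ 0.938031

0.938031


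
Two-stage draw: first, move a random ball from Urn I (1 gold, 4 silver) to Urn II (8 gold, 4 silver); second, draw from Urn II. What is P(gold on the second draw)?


P(transfer gold) = 1/5; P(transfer silver) = 4/5
If gold transferred: Urn II has 9 gold of 13, so P(gold|gold moved) = 9/13
If silver transferred: Urn II has 8 gold of 13, so P(gold|silver moved) = 8/13
By total probability: P(gold) = 1/5*9/13 + 4/5*8/13 = 41/65

41/65


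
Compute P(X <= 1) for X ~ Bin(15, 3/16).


P(X<=1) = P(X=0) + P(X=1)
= 51185893014090757/1152921504606846976 + 177181937356468005/1152921504606846976
= 114183915185279381/576460752303423488

114183915185279381/576460752303423488


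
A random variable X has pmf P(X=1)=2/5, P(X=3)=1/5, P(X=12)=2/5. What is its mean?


E[X] = sum(x * P(x))
= 1*2/5 + 3*1/5 + 12*2/5
= 29/5

29/5


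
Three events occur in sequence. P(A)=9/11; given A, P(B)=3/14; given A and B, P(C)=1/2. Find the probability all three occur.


P(A∩B∩C) = P(A) * P(B|A) * P(C|A∩B)
= 9/11 * 3/14 * 1/2
= 27/154 * 1/2 = 27/308

27/308


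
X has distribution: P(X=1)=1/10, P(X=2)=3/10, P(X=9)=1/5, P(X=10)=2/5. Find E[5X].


E[5X] = sum(g(x)*P(x))
= 5*1/10 + 10*3/10 + 45*1/5 + 50*2/5
= 65/2

65/2


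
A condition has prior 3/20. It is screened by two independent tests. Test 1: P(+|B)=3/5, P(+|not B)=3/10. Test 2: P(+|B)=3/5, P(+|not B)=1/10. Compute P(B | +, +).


After test 1: P(+) = 3/5*3/20 + 3/10*17/20 = 69/200
P(B|+) = (9/100)/(69/200) = 6/23
After test 2 (use post1 as new prior): P(+) = 3/5*6/23 + 1/10*17/23 = 53/230
P(B|+,+) = (18/115)/(53/230) = 36/53

36/53


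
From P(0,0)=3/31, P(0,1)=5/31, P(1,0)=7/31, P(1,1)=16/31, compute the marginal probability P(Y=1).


P(Y=1) = P(0,1)+P(1,1) = 5/31 + 16/31 = 21/31

21/31


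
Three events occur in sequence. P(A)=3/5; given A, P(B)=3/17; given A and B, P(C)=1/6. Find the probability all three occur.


P(A∩B∩C) = P(A) * P(B|A) * P(C|A∩B)
= 3/5 * 3/17 * 1/6
= 9/85 * 1/6 = 3/170

3/170


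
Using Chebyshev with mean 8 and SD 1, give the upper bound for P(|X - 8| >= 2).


k = 2/1 = 2
Chebyshev: P(|X-mu| >= k*sigma) <= 1/k^2 = 1/2^2 = 1/4

1/4


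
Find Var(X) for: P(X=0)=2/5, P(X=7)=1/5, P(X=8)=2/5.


E[X] = 23/5, E[X^2] = 177/5
Var(X) = E[X^2] - (E[X])^2 = 177/5 - (23/5)^2 = 356/25

356/25


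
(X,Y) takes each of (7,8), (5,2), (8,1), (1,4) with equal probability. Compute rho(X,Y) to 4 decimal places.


Cov(X,Y) = -0.1875, Var(X) = 7.1875, Var(Y) = 7.1875
rho = Cov/(sqrt(VarX)*sqrt(VarY)) = -0.0261

-0.0261


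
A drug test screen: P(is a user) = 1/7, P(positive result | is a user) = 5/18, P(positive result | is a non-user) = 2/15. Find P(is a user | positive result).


P(A) = P(A|B)P(B) + P(A|B')P(B') = 5/18*1/7 + 2/15*6/7 = 97/630
P(B|A) = P(A|B)P(B)/P(A) = (5/126)/(97/630) = 25/97

25/97


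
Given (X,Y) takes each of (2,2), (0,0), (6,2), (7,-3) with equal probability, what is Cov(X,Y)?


E[X]=15/4, E[Y]=1/4, E[XY]=-5/4
Cov(X,Y) = E[XY] - E[X]E[Y] = -5/4 - 15/4*1/4 = -35/16

-35/16


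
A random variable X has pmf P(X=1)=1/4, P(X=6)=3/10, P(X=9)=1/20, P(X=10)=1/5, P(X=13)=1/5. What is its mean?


E[X] = sum(x * P(x))
= 1*1/4 + 6*3/10 + 9*1/20 + 10*1/5 + 13*1/5
= 71/10

71/10


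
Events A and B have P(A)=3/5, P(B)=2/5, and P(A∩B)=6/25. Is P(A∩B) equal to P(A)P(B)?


P(A)*P(B) = 3/5*2/5 = 6/25
P(A∩B) = 6/25, which equals P(A)P(B), so independent

Yes, A and B are independent


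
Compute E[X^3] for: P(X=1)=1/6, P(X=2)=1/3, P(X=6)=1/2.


E[X^3] = sum(x^3 * P(x))
= 1*1/6 + 8*1/3 + 216*1/2
= 665/6

665/6


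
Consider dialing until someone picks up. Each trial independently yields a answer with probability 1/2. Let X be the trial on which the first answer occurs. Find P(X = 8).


P(X=8) = (1-p)^7 * p = (1/2)^7 * 1/2
= 1/128 * 1/2 = 1/256

1/256


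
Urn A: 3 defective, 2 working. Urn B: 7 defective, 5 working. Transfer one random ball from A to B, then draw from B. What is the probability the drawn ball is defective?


P(transfer defective) = 3/5; P(transfer working) = 2/5
If defective transferred: Urn II has 8 defective of 13, so P(defective|defective moved) = 8/13
If working transferred: Urn II has 7 defective of 13, so P(defective|working moved) = 7/13
By total probability: P(defective) = 3/5*8/13 + 2/5*7/13 = 38/65

38/65


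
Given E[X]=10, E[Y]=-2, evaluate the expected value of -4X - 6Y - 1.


E[-4X - 6Y - 1] = -4*E[X] - 6*E[Y] - 1
= (-4)*(10) + (-6)*(-2) + (-1)
= -40 + 12 - 1 = -29

-29


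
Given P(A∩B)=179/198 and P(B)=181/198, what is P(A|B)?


P(A|B) = P(A∩B)/P(B) = (179/198)/(181/198) = 179/181

179/181


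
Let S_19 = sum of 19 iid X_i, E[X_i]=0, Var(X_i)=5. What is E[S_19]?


E[S_n] = n*E[X_1] = 19*0 = 0

0


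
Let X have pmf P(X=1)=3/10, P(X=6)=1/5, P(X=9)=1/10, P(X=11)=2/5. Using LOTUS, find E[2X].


E[2X] = sum(g(x)*P(x))
= 2*3/10 + 12*1/5 + 18*1/10 + 22*2/5
= 68/5

68/5


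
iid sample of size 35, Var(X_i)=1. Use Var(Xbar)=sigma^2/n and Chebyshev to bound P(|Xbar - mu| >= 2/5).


Var(Xbar) = Var(X)/n = 1/35
Chebyshev: P(|Xbar-mu| >= 2/5) <= Var(Xbar)/(2/5)^2 = (1/35)/(4/25) = 5/28

5/28


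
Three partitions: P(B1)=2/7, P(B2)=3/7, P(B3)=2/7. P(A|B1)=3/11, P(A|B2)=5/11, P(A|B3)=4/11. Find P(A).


P(A) = P(A|B1)P(B1) + P(A|B2)P(B2) + P(A|B3)P(B3)
= 3/11*2/7 + 5/11*3/7 + 4/11*2/7
= 6/77 + 15/77 + 8/77 = 29/77

29/77


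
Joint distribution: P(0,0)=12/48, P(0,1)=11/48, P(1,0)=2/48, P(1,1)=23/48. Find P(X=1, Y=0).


Read from table: P(X=1, Y=0) = 2/48 = 1/24

1/24


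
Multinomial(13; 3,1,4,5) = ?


13! = 6227020800
Denominator: 3!=6 * 1!=1 * 4!=24 * 5!=120
Coefficient = 6227020800 / 17280 = 360360

360360


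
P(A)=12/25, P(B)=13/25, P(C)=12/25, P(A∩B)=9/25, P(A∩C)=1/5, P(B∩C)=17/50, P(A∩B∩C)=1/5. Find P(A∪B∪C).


P(A∪B∪C) = P(A)+P(B)+P(C) - P(AB)-P(AC)-P(BC) + P(ABC)
= 12/25+13/25+12/25 - 9/25-1/5-17/50 + 1/5
= 39/50

39/50


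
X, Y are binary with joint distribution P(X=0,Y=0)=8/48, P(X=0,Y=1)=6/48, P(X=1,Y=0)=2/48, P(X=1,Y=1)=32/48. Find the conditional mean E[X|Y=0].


P(Y=0) = 10/48
E[X|Y=0] = (0*8 + 1*2)/10 = 2/10 = 1/5

1/5


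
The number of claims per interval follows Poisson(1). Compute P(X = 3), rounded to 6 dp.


P(X=3) = e^(-1) * 1^3 / 3!
≈ 0.3678794412 * 1 / 6
≈ 0.061313

0.061313


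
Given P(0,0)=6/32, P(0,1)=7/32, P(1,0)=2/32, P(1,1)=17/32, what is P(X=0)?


P(X=0) = P(0,0)+P(0,1) = 6/32 + 7/32 = 13/32

13/32


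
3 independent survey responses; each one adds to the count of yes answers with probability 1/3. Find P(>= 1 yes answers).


P(at least one) = 1 - P(none)
P(none) = (1 - 1/3)^3 = (2/3)^3 = 8/27
P(at least one) = 1 - 8/27 = 19/27

19/27


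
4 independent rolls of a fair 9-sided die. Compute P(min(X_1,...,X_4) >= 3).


P(min >= 3) = P(all X_i >= 3) = (P(X_1 >= 3))^4
= (7/9)^4 = 2401/6561

2401/6561


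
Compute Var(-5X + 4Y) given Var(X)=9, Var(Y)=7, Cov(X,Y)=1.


Var(-5X + 4Y) = (-5)^2*Var(X) + 4^2*Var(Y) + 2*(-5)*4*Cov(X,Y)
= 25*9 + 16*7 - 40*1
= 225 + 112 - 40 = 297

297


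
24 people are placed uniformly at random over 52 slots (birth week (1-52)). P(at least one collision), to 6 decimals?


P(all different) = prod((52-i)/52 for i=0..23) = 0.001732
P(at least one match) = 1 - 0.001732 = 0.998268

0.998268


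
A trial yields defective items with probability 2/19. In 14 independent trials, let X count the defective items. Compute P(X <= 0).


P(X<=0) = P(X=0)
= 168377826559400929/799006685782884121
= 168377826559400929/799006685782884121

168377826559400929/799006685782884121


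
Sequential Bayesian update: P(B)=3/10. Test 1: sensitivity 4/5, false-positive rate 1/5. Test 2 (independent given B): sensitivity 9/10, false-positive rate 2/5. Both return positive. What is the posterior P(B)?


After test 1: P(+) = 4/5*3/10 + 1/5*7/10 = 19/50
P(B|+) = (6/25)/(19/50) = 12/19
After test 2 (use post1 as new prior): P(+) = 9/10*12/19 + 2/5*7/19 = 68/95
P(B|+,+) = (54/95)/(68/95) = 27/34

27/34


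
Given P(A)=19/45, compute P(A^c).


P(A') = 1 - P(A) = 1 - 19/45 = 26/45

26/45


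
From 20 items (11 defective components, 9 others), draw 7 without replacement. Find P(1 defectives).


P(X=1) = C(11,1)*C(9,6) / C(20,7)
= 11*84 / 77520
= 924/77520 = 77/6460

77/6460


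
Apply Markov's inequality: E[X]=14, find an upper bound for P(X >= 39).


Markov: P(X >= a) <= E[X]/a
P(X >= 39) <= 14/39

14/39


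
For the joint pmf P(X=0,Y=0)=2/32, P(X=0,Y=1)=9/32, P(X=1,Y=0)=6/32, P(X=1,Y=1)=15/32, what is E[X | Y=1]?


P(Y=1) = 24/32
E[X|Y=1] = (0*9 + 1*15)/24 = 15/24 = 5/8

5/8


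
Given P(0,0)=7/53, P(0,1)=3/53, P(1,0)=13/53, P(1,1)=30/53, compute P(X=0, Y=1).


Read from table: P(X=0, Y=1) = 3/53

3/53


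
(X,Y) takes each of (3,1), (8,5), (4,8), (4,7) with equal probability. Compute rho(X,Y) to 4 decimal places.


Cov(X,Y) = 0.8125, Var(X) = 3.6875, Var(Y) = 7.1875
rho = Cov/(sqrt(VarX)*sqrt(VarY)) = 0.1578

0.1578


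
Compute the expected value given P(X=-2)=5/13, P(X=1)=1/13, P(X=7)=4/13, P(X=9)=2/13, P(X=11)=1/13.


E[X] = sum(x * P(x))
= -2*5/13 + 1*1/13 + 7*4/13 + 9*2/13 + 11*1/13
= 48/13

48/13


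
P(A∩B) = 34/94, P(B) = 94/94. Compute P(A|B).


P(A|B) = P(A∩B)/P(B) = (34/94)/(94/94) = 34/94 = 17/47

17/47


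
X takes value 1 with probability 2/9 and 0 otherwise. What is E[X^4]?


For Bernoulli: X in {0,1}
E[X^4] = 0^4*(1-2/9) + 1^4*2/9 = 2/9

2/9


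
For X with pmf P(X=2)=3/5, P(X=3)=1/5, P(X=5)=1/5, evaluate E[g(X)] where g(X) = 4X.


E[4X] = sum(g(x)*P(x))
= 8*3/5 + 12*1/5 + 20*1/5
= 56/5

56/5


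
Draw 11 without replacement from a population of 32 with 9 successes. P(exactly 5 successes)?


P(X=5) = C(9,5)*C(23,6) / C(32,11)
= 126*100947 / 129024480
= 12719322/129024480 = 92169/934960

92169/934960


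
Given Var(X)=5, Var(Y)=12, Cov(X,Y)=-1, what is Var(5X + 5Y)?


Var(5X + 5Y) = 5^2*Var(X) + 5^2*Var(Y) + 2*5*5*Cov(X,Y)
= 25*5 + 25*12 + 50*(-1)
= 125 + 300 - 50 = 375

375


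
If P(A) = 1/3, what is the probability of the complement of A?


P(A') = 1 - P(A) = 1 - 1/3 = 2/3

2/3


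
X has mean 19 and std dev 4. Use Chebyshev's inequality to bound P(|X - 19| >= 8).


k = 8/4 = 2
Chebyshev: P(|X-mu| >= k*sigma) <= 1/k^2 = 1/2^2 = 1/4

1/4


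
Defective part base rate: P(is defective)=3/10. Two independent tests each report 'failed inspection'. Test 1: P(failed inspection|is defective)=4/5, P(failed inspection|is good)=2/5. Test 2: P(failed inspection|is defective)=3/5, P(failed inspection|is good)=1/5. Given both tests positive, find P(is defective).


After test 1: P(+) = 4/5*3/10 + 2/5*7/10 = 13/25
P(B|+) = (6/25)/(13/25) = 6/13
After test 2 (use post1 as new prior): P(+) = 3/5*6/13 + 1/5*7/13 = 5/13
P(B|+,+) = (18/65)/(5/13) = 18/25

18/25


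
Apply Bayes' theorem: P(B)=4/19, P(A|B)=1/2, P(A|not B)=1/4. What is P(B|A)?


P(A) = P(A|B)P(B) + P(A|B')P(B') = 1/2*4/19 + 1/4*15/19 = 23/76
P(B|A) = P(A|B)P(B)/P(A) = (2/19)/(23/76) = 8/23

8/23


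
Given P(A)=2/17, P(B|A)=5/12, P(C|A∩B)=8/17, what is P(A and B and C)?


P(A∩B∩C) = P(A) * P(B|A) * P(C|A∩B)
= 2/17 * 5/12 * 8/17
= 5/102 * 8/17 = 20/867

20/867


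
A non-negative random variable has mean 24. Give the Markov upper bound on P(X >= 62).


Markov: P(X >= a) <= E[X]/a
P(X >= 62) <= 24/62 = 12/31

12/31


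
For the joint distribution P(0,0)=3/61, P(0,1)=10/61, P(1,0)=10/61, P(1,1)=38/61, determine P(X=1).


P(X=1) = P(1,0)+P(1,1) = 10/61 + 38/61 = 48/61

48/61


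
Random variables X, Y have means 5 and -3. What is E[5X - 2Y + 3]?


E[5X - 2Y + 3] = 5*E[X] - 2*E[Y] + 3
= (5)*(5) + (-2)*(-3) + (3)
= 25 + 6 + 3 = 34

34


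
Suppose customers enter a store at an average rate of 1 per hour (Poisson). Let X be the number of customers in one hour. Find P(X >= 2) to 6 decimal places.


P(X>=2) = 1 - P(X<=1) = 1 - (e^(-1)*1^0/0! + e^(-1)*1^1/1!)
≈ 1 - (0.3678794412 + 0.3678794412)
= 1 - 0.7357588824 = 0.2642411176
≈ 0.264241

0.264241


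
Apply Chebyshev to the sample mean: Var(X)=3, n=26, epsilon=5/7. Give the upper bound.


Var(Xbar) = Var(X)/n = 3/26
Chebyshev: P(|Xbar-mu| >= 5/7) <= Var(Xbar)/(5/7)^2 = (3/26)/(25/49) = 147/650

147/650


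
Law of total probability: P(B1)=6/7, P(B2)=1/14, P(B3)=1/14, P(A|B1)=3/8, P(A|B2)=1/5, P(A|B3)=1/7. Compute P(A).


P(A) = P(A|B1)P(B1) + P(A|B2)P(B2) + P(A|B3)P(B3)
= 3/8*6/7 + 1/5*1/14 + 1/7*1/14
= 9/28 + 1/70 + 1/98 = 339/980

339/980


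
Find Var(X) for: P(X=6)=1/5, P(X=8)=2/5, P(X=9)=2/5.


E[X] = 8, E[X^2] = 326/5
Var(X) = E[X^2] - (E[X])^2 = 326/5 - (8)^2 = 6/5

6/5


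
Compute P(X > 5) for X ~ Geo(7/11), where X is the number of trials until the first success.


P(X > 5) = P(first 5 trials all fail) = (1-p)^5 = (4/11)^5 = 1024/161051

1024/161051


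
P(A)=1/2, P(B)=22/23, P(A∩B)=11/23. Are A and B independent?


P(A)*P(B) = 1/2*22/23 = 11/23
P(A∩B) = 11/23, which equals P(A)P(B), so independent

Yes, A and B are independent


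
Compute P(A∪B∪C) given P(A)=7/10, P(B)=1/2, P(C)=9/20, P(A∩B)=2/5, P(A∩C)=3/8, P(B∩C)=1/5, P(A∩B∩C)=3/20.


P(A∪B∪C) = P(A)+P(B)+P(C) - P(AB)-P(AC)-P(BC) + P(ABC)
= 7/10+1/2+9/20 - 2/5-3/8-1/5 + 3/20
= 33/40

33/40


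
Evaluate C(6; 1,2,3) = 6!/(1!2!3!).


6! = 720
Denominator: 1!=1 * 2!=2 * 3!=6
Coefficient = 720 / 12 = 60

60


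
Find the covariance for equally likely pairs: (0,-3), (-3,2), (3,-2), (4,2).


E[X]=1, E[Y]=-1/4, E[XY]=-1
Cov(X,Y) = E[XY] - E[X]E[Y] = -1 - 1*-1/4 = -3/4

-3/4


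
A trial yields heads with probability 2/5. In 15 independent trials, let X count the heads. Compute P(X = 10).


P(X=10) = C(15,10) * p^10 * (1-p)^5
= 3003 * 1024/9765625 * 243/3125
= 747242496/30517578125

747242496/30517578125


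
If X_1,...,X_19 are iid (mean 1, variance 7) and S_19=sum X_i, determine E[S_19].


E[S_n] = n*E[X_1] = 19*1 = 19

19


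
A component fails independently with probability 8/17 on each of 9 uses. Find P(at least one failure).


P(at least one) = 1 - P(none)
P(none) = (1 - 8/17)^9 = (9/17)^9 = 387420489/118587876497
P(at least one) = 1 - 387420489/118587876497 = 118200456008/118587876497

118200456008/118587876497


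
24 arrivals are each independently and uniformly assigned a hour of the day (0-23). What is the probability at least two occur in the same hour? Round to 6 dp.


P(all different) = prod((24-i)/24 for i=0..23) = 0.000000
P(at least one match) = 1 - 0.000000 = 1.000000

1.000000


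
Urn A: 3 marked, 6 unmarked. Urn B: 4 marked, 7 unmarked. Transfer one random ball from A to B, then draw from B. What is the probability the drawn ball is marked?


P(transfer marked) = 3/9 = 1/3; P(transfer unmarked) = 2/3
If marked transferred: Urn II has 5 marked of 12, so P(marked|marked moved) = 5/12
If unmarked transferred: Urn II has 4 marked of 12, so P(marked|unmarked moved) = 1/3
By total probability: P(marked) = 1/3*5/12 + 2/3*1/3 = 13/36

13/36


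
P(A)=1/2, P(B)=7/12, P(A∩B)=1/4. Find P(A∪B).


P(A∪B) = P(A) + P(B) - P(A∩B)
= 1/2 + 7/12 - 1/4 = 5/6

5/6


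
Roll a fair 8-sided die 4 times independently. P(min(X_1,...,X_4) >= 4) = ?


P(min >= 4) = P(all X_i >= 4) = (P(X_1 >= 4))^4
= (5/8)^4 = 625/4096

625/4096


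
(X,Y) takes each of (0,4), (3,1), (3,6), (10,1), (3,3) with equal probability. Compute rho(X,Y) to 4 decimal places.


Cov(X,Y) = -3.4000, Var(X) = 10.9600, Var(Y) = 3.6000
rho = Cov/(sqrt(VarX)*sqrt(VarY)) = -0.5413

-0.5413


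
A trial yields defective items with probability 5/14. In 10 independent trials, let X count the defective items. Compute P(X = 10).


P(X=10) = C(10,10) * p^10 * (1-p)^0
= 1 * 9765625/289254654976 * 1
= 9765625/289254654976

9765625/289254654976


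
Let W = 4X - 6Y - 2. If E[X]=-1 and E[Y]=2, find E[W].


E[4X - 6Y - 2] = 4*E[X] - 6*E[Y] - 2
= (4)*(-1) + (-6)*(2) + (-2)
= -4 - 12 - 2 = -18

-18


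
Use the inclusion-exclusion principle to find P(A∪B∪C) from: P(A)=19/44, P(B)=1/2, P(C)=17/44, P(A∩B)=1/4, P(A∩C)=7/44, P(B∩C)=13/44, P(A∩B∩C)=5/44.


P(A∪B∪C) = P(A)+P(B)+P(C) - P(AB)-P(AC)-P(BC) + P(ABC)
= 19/44+1/2+17/44 - 1/4-7/44-13/44 + 5/44
= 8/11

8/11


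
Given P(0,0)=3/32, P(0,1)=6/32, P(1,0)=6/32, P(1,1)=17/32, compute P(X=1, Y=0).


Read from table: P(X=1, Y=0) = 6/32 = 3/16

3/16


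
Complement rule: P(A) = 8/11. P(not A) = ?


P(A') = 1 - P(A) = 1 - 8/11 = 3/11

3/11


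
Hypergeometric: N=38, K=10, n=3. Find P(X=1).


P(X=1) = C(10,1)*C(28,2) / C(38,3)
= 10*378 / 8436
= 3780/8436 = 315/703

315/703


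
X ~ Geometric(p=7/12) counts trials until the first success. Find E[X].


For geometric (trials until first success), E[X] = 1/p = 1/(7/12) = 12/7

12/7


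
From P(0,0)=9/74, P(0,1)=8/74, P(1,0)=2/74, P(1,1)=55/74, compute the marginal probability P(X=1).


P(X=1) = P(1,0)+P(1,1) = 2/74 + 55/74 = 57/74

57/74


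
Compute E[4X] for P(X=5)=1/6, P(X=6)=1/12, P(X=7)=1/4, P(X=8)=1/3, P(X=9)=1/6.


E[4X] = sum(g(x)*P(x))
= 20*1/6 + 24*1/12 + 28*1/4 + 32*1/3 + 36*1/6
= 29

29


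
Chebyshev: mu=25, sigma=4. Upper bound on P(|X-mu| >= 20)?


k = 20/4 = 5
Chebyshev: P(|X-mu| >= k*sigma) <= 1/k^2 = 1/5^2 = 1/25

1/25


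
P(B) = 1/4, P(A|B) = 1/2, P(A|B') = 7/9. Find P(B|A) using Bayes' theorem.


P(A) = P(A|B)P(B) + P(A|B')P(B') = 1/2*1/4 + 7/9*3/4 = 17/24
P(B|A) = P(A|B)P(B)/P(A) = (1/8)/(17/24) = 3/17

3/17


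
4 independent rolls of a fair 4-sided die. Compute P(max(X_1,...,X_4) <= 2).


P(max <= 2) = P(all X_i <= 2) = (P(X_1 <= 2))^4
= (2/4)^4 = (1/2)^4 = 1/16

1/16


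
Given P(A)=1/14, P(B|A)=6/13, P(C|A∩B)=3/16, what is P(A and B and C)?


P(A∩B∩C) = P(A) * P(B|A) * P(C|A∩B)
= 1/14 * 6/13 * 3/16
= 3/91 * 3/16 = 9/1456

9/1456


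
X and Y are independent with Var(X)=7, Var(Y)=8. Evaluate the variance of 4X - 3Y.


Independence => Cov(X,Y)=0
Var(4X - 3Y) = 4^2*Var(X) + (-3)^2*Var(Y)
= 16*7 + 9*8 = 184

184


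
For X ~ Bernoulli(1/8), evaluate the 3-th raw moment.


For Bernoulli: X in {0,1}
E[X^3] = 0^3*(1-1/8) + 1^3*1/8 = 1/8

1/8


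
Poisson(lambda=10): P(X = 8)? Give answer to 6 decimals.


P(X=8) = e^(-10) * 10^8 / 8!
≈ 0.00004539992976 * 100000000 / 40320
≈ 0.112599

0.112599


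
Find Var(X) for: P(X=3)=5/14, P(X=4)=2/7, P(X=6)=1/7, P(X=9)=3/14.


E[X] = 5, E[X^2] = 212/7
Var(X) = E[X^2] - (E[X])^2 = 212/7 - (5)^2 = 37/7

37/7


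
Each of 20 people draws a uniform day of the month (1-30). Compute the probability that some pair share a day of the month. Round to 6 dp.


P(all different) = prod((30-i)/30 for i=0..19) = 0.000210
P(at least one match) = 1 - 0.000210 = 0.999790

0.999790


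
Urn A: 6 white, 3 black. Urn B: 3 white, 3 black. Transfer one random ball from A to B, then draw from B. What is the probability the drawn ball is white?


P(transfer white) = 6/9 = 2/3; P(transfer black) = 1/3
If white transferred: Urn II has 4 white of 7, so P(white|white moved) = 4/7
If black transferred: Urn II has 3 white of 7, so P(white|black moved) = 3/7
By total probability: P(white) = 2/3*4/7 + 1/3*3/7 = 11/21

11/21


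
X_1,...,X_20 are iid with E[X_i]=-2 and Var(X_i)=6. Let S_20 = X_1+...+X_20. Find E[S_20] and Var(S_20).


E[S_n] = n*mu = 20*-2 = -40
Var(S_n) = n*sigma^2 = 20*6 = 120

E[S_20]=-40, Var(S_20)=120


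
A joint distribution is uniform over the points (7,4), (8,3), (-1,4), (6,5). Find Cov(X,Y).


E[X]=5, E[Y]=4, E[XY]=39/2
Cov(X,Y) = E[XY] - E[X]E[Y] = 39/2 - 5*4 = -1/2

-1/2


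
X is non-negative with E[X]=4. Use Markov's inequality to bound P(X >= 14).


Markov: P(X >= a) <= E[X]/a
P(X >= 14) <= 4/14 = 2/7

2/7


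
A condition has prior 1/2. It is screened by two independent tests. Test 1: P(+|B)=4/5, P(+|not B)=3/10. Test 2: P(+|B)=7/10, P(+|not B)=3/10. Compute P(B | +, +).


After test 1: P(+) = 4/5*1/2 + 3/10*1/2 = 11/20
P(B|+) = (2/5)/(11/20) = 8/11
After test 2 (use post1 as new prior): P(+) = 7/10*8/11 + 3/10*3/11 = 13/22
P(B|+,+) = (28/55)/(13/22) = 56/65

56/65


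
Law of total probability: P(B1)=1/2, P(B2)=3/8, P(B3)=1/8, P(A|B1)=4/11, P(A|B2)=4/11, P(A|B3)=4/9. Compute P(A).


P(A) = P(A|B1)P(B1) + P(A|B2)P(B2) + P(A|B3)P(B3)
= 4/11*1/2 + 4/11*3/8 + 4/9*1/8
= 2/11 + 3/22 + 1/18 = 37/99

37/99


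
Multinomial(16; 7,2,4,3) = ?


16! = 20922789888000
Denominator: 7!=5040 * 2!=2 * 4!=24 * 3!=6
Coefficient = 20922789888000 / 1451520 = 14414400

14414400


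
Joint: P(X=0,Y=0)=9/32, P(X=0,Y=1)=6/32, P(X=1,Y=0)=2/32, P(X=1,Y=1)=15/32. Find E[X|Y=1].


P(Y=1) = 21/32
E[X|Y=1] = (0*6 + 1*15)/21 = 15/21 = 5/7

5/7


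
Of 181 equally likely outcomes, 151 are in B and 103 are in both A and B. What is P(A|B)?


P(A|B) = P(A∩B)/P(B) = (103/181)/(151/181) = 103/151

103/151


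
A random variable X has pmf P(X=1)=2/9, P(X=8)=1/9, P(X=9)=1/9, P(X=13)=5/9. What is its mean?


E[X] = sum(x * P(x))
= 1*2/9 + 8*1/9 + 9*1/9 + 13*5/9
= 28/3

28/3


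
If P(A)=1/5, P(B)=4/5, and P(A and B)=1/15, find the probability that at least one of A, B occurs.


P(A∪B) = P(A) + P(B) - P(A∩B)
= 1/5 + 4/5 - 1/15 = 14/15

14/15


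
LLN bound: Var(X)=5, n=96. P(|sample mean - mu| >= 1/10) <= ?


Var(Xbar) = Var(X)/n = 5/96
Chebyshev: P(|Xbar-mu| >= 1/10) <= Var(Xbar)/(1/10)^2 = (5/96)/(1/100) = 125/24
Bound exceeds 1, so trivial bound: 1

1


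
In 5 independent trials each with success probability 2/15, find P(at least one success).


P(at least one) = 1 - P(none)
P(none) = (1 - 2/15)^5 = (13/15)^5 = 371293/759375
P(at least one) = 1 - 371293/759375 = 388082/759375

388082/759375


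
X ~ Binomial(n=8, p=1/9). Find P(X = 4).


P(X=4) = C(8,4) * p^4 * (1-p)^4
= 70 * 1/6561 * 4096/6561
= 286720/43046721

286720/43046721


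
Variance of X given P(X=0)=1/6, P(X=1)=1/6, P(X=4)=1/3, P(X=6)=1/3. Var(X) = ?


E[X] = 7/2, E[X^2] = 35/2
Var(X) = E[X^2] - (E[X])^2 = 35/2 - (7/2)^2 = 21/4

21/4


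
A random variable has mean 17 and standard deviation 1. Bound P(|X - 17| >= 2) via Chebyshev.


k = 2/1 = 2
Chebyshev: P(|X-mu| >= k*sigma) <= 1/k^2 = 1/2^2 = 1/4

1/4


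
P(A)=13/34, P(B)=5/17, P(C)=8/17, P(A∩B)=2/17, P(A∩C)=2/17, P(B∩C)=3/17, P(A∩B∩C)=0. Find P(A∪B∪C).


P(A∪B∪C) = P(A)+P(B)+P(C) - P(AB)-P(AC)-P(BC) + P(ABC)
= 13/34+5/17+8/17 - 2/17-2/17-3/17 + 0
= 25/34

25/34


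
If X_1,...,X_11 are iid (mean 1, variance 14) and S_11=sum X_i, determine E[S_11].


E[S_n] = n*E[X_1] = 11*1 = 11

11


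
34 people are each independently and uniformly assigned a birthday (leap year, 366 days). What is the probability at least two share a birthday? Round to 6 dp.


P(all different) = prod((366-i)/366 for i=0..33) = 0.205601
P(at least one match) = 1 - 0.205601 = 0.794399

0.794399


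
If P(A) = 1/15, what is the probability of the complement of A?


P(A') = 1 - P(A) = 1 - 1/15 = 14/15

14/15


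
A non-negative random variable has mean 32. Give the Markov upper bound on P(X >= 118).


Markov: P(X >= a) <= E[X]/a
P(X >= 118) <= 32/118 = 16/59

16/59


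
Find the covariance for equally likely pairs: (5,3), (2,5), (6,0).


E[X]=13/3, E[Y]=8/3, E[XY]=25/3
Cov(X,Y) = E[XY] - E[X]E[Y] = 25/3 - 13/3*8/3 = -29/9

-29/9


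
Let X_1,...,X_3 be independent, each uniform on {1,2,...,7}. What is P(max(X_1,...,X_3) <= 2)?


P(max <= 2) = P(all X_i <= 2) = (P(X_1 <= 2))^3
= (2/7)^3 = 8/343

8/343


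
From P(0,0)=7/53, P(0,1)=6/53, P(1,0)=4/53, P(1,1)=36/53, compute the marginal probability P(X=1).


P(X=1) = P(1,0)+P(1,1) = 4/53 + 36/53 = 40/53

40/53


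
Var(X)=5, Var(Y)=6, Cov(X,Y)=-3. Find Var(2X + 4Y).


Var(2X + 4Y) = 2^2*Var(X) + 4^2*Var(Y) + 2*2*4*Cov(X,Y)
= 4*5 + 16*6 + 16*(-3)
= 20 + 96 - 48 = 68

68


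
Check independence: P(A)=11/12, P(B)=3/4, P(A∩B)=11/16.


P(A)*P(B) = 11/12*3/4 = 11/16
P(A∩B) = 11/16, which equals P(A)P(B), so independent

Yes, A and B are independent


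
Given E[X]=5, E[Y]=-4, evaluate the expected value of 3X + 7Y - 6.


E[3X + 7Y - 6] = 3*E[X] + 7*E[Y] - 6
= (3)*(5) + (7)*(-4) + (-6)
= 15 - 28 - 6 = -19

-19


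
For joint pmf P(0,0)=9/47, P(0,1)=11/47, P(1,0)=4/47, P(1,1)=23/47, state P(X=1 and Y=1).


Read from table: P(X=1, Y=1) = 23/47

23/47


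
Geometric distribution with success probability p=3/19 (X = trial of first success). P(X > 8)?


P(X > 8) = P(first 8 trials all fail) = (1-p)^8 = (16/19)^8 = 4294967296/16983563041

4294967296/16983563041


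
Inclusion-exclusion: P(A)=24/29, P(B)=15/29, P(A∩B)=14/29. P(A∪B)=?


P(A∪B) = P(A) + P(B) - P(A∩B)
= 24/29 + 15/29 - 14/29 = 25/29

25/29


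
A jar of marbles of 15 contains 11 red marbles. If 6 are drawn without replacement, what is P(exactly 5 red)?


P(X=5) = C(11,5)*C(4,1) / C(15,6)
= 462*4 / 5005
= 1848/5005 = 24/65

24/65


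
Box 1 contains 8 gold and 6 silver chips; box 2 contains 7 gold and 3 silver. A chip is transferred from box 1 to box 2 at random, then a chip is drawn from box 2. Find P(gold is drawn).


P(transfer gold) = 8/14 = 4/7; P(transfer silver) = 3/7
If gold transferred: Urn II has 8 gold of 11, so P(gold|gold moved) = 8/11
If silver transferred: Urn II has 7 gold of 11, so P(gold|silver moved) = 7/11
By total probability: P(gold) = 4/7*8/11 + 3/7*7/11 = 53/77

53/77


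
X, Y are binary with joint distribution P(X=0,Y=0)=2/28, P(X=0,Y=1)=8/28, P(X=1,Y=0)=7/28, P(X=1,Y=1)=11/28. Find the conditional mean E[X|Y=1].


P(Y=1) = 19/28
E[X|Y=1] = (0*8 + 1*11)/19 = 11/19

11/19


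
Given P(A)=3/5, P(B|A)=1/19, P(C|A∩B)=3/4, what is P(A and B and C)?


P(A∩B∩C) = P(A) * P(B|A) * P(C|A∩B)
= 3/5 * 1/19 * 3/4
= 3/95 * 3/4 = 9/380

9/380


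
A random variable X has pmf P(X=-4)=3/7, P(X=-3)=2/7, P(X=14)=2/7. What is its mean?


E[X] = sum(x * P(x))
= -4*3/7 - 3*2/7 + 14*2/7
= 10/7

10/7


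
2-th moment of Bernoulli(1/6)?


For Bernoulli: X in {0,1}
E[X^2] = 0^2*(1-1/6) + 1^2*1/6 = 1/6

1/6


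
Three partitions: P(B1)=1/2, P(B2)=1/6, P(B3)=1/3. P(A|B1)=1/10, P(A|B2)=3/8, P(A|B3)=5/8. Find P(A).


P(A) = P(A|B1)P(B1) + P(A|B2)P(B2) + P(A|B3)P(B3)
= 1/10*1/2 + 3/8*1/6 + 5/8*1/3
= 1/20 + 1/16 + 5/24 = 77/240

77/240


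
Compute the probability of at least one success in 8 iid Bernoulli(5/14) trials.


P(at least one) = 1 - P(none)
P(none) = (1 - 5/14)^8 = (9/14)^8 = 43046721/1475789056
P(at least one) = 1 - 43046721/1475789056 = 1432742335/1475789056

1432742335/1475789056


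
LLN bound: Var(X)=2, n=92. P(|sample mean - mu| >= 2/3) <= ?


Var(Xbar) = Var(X)/n = 2/92
Chebyshev: P(|Xbar-mu| >= 2/3) <= Var(Xbar)/(2/3)^2 = (1/46)/(4/9) = 9/184

9/184


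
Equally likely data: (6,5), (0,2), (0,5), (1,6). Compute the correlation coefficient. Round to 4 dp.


Cov(X,Y) = 1.1250, Var(X) = 6.1875, Var(Y) = 2.2500
rho = Cov/(sqrt(VarX)*sqrt(VarY)) = 0.3015

0.3015


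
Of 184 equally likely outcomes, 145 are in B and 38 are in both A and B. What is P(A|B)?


P(A|B) = P(A∩B)/P(B) = (38/184)/(145/184) = 38/145

38/145


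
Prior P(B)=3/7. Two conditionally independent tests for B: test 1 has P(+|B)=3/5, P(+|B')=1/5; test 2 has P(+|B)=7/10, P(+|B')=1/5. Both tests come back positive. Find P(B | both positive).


After test 1: P(+) = 3/5*3/7 + 1/5*4/7 = 13/35
P(B|+) = (9/35)/(13/35) = 9/13
After test 2 (use post1 as new prior): P(+) = 7/10*9/13 + 1/5*4/13 = 71/130
P(B|+,+) = (63/130)/(71/130) = 63/71

63/71


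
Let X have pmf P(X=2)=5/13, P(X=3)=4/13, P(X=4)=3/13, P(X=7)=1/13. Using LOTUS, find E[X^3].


E[X^3] = sum(g(x)*P(x))
= 8*5/13 + 27*4/13 + 64*3/13 + 343*1/13
= 683/13

683/13


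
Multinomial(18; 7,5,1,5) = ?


18! = 6402373705728000
Denominator: 7!=5040 * 5!=120 * 1!=1 * 5!=120
Coefficient = 6402373705728000 / 72576000 = 88216128

88216128


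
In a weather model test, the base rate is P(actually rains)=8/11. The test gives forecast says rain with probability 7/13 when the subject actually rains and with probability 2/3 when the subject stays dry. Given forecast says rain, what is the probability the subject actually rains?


P(A) = P(A|B)P(B) + P(A|B')P(B') = 7/13*8/11 + 2/3*3/11 = 82/143
P(B|A) = P(A|B)P(B)/P(A) = (56/143)/(82/143) = 28/41

28/41


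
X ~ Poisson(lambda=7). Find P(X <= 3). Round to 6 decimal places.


P(X<=3) = e^(-7)*7^0/0! + e^(-7)*7^1/1! + e^(-7)*7^2/2! + e^(-7)*7^3/3!
≈ 0.0009118820 + 0.0063831738 + 0.0223411082 + 0.0521292524
= 0.0817654164
≈ 0.081765

0.081765


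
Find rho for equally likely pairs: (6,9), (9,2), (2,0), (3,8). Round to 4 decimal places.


Cov(X,Y) = 0.2500, Var(X) = 7.5000, Var(Y) = 14.6875
rho = Cov/(sqrt(VarX)*sqrt(VarY)) = 0.0238

0.0238


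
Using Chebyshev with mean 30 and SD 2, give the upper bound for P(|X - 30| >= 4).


k = 4/2 = 2
Chebyshev: P(|X-mu| >= k*sigma) <= 1/k^2 = 1/2^2 = 1/4

1/4


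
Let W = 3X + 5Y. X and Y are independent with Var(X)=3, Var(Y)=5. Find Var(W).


Independence => Cov(X,Y)=0
Var(3X + 5Y) = 3^2*Var(X) + 5^2*Var(Y)
= 9*3 + 25*5 = 152

152


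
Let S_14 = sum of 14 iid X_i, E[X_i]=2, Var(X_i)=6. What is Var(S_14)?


By independence, Var(S_n) = n*Var(X_1) = 14*6 = 84

84


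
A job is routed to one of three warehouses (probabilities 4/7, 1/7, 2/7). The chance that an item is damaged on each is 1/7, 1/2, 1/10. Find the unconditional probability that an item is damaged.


P(A) = P(A|B1)P(B1) + P(A|B2)P(B2) + P(A|B3)P(B3)
= 1/7*4/7 + 1/2*1/7 + 1/10*2/7
= 4/49 + 1/14 + 1/35 = 89/490

89/490


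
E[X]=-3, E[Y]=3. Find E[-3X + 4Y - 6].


E[-3X + 4Y - 6] = -3*E[X] + 4*E[Y] - 6
= (-3)*(-3) + (4)*(3) + (-6)
= 9 + 12 - 6 = 15

15


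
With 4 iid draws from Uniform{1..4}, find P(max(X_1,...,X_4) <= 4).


P(max <= 4) = P(all X_i <= 4) = (P(X_1 <= 4))^4
= (4/4)^4 = 1^4 = 1

1


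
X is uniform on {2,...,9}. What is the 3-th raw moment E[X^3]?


E[X^3] = (1/8) * sum(x^3 for x=2..9)
= 2024/8 = 253

253


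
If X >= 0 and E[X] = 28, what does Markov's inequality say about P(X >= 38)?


Markov: P(X >= a) <= E[X]/a
P(X >= 38) <= 28/38 = 14/19

14/19


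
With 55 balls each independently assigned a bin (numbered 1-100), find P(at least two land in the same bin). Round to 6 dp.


P(all different) = prod((100-i)/100 for i=0..54) = 0.000000
P(at least one match) = 1 - 0.000000 = 1.000000

1.000000


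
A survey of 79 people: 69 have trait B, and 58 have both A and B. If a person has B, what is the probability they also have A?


P(A|B) = P(A∩B)/P(B) = (58/79)/(69/79) = 58/69

58/69


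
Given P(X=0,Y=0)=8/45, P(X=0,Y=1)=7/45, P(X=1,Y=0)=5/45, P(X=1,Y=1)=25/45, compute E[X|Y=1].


P(Y=1) = 32/45
E[X|Y=1] = (0*7 + 1*25)/32 = 25/32

25/32


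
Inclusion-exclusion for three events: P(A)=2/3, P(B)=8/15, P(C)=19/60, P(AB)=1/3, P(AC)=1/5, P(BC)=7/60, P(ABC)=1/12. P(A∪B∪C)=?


P(A∪B∪C) = P(A)+P(B)+P(C) - P(AB)-P(AC)-P(BC) + P(ABC)
= 2/3+8/15+19/60 - 1/3-1/5-7/60 + 1/12
= 19/20

19/20


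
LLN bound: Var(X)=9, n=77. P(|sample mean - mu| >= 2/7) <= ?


Var(Xbar) = Var(X)/n = 9/77
Chebyshev: P(|Xbar-mu| >= 2/7) <= Var(Xbar)/(2/7)^2 = (9/77)/(4/49) = 63/44
Bound exceeds 1, so trivial bound: 1

1


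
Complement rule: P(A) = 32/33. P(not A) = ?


P(A') = 1 - P(A) = 1 - 32/33 = 1/33

1/33


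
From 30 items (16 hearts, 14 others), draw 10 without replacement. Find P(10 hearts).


P(X=10) = C(16,10)*C(14,0) / C(30,10)
= 8008*1 / 30045015
= 8008/30045015 = 8/30015

8/30015


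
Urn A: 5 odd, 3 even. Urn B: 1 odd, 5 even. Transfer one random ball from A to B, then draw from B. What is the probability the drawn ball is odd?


P(transfer odd) = 5/8; P(transfer even) = 3/8
If odd transferred: Urn II has 2 odd of 7, so P(odd|odd moved) = 2/7
If even transferred: Urn II has 1 odd of 7, so P(odd|even moved) = 1/7
By total probability: P(odd) = 5/8*2/7 + 3/8*1/7 = 13/56

13/56


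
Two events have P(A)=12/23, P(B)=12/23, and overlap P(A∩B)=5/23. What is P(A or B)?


P(A∪B) = P(A) + P(B) - P(A∩B)
= 12/23 + 12/23 - 5/23 = 19/23

19/23


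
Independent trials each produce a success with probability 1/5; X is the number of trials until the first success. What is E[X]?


For geometric (trials until first success), E[X] = 1/p = 1/(1/5) = 5

5


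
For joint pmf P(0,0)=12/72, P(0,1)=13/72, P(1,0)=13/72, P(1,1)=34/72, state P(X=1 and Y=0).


Read from table: P(X=1, Y=0) = 13/72

13/72


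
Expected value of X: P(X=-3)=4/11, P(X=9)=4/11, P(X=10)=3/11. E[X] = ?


E[X] = sum(x * P(x))
= -3*4/11 + 9*4/11 + 10*3/11
= 54/11

54/11


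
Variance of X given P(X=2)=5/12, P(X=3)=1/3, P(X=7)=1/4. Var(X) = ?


E[X] = 43/12, E[X^2] = 203/12
Var(X) = E[X^2] - (E[X])^2 = 203/12 - (43/12)^2 = 587/144

587/144


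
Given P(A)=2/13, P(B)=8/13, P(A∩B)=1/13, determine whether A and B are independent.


P(A)*P(B) = 2/13*8/13 = 16/169
P(A∩B) = 1/13 != 16/169, so not independent

No, A and B are not independent


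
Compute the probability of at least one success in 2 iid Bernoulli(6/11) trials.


P(at least one) = 1 - P(none)
P(none) = (1 - 6/11)^2 = (5/11)^2 = 25/121
P(at least one) = 1 - 25/121 = 96/121

96/121


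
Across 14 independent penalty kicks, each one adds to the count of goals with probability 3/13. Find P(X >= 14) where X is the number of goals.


P(X>=14) = P(X=14)
= 4782969/3937376385699289
= 4782969/3937376385699289

4782969/3937376385699289


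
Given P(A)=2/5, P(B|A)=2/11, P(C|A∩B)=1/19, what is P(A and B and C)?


P(A∩B∩C) = P(A) * P(B|A) * P(C|A∩B)
= 2/5 * 2/11 * 1/19
= 4/55 * 1/19 = 4/1045

4/1045


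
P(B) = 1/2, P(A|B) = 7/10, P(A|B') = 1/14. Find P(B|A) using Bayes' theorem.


P(A) = P(A|B)P(B) + P(A|B')P(B') = 7/10*1/2 + 1/14*1/2 = 27/70
P(B|A) = P(A|B)P(B)/P(A) = (7/20)/(27/70) = 49/54

49/54


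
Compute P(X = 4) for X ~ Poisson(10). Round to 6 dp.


P(X=4) = e^(-10) * 10^4 / 4!
≈ 0.00004539992976 * 10000 / 24
≈ 0.018917

0.018917


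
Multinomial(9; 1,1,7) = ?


9! = 362880
Denominator: 1!=1 * 1!=1 * 7!=5040
Coefficient = 362880 / 5040 = 72

72


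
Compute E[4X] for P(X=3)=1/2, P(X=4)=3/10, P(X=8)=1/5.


E[4X] = sum(g(x)*P(x))
= 12*1/2 + 16*3/10 + 32*1/5
= 86/5

86/5


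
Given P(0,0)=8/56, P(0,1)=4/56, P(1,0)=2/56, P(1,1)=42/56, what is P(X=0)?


P(X=0) = P(0,0)+P(0,1) = 8/56 + 4/56 = 12/56 = 3/14

3/14


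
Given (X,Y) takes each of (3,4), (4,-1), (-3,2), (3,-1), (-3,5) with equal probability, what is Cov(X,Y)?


E[X]=4/5, E[Y]=9/5, E[XY]=-16/5
Cov(X,Y) = E[XY] - E[X]E[Y] = -16/5 - 4/5*9/5 = -116/25

-116/25


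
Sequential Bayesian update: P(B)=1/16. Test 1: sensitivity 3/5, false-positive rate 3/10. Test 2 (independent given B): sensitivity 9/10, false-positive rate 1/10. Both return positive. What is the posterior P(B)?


After test 1: P(+) = 3/5*1/16 + 3/10*15/16 = 51/160
P(B|+) = (3/80)/(51/160) = 2/17
After test 2 (use post1 as new prior): P(+) = 9/10*2/17 + 1/10*15/17 = 33/170
P(B|+,+) = (9/85)/(33/170) = 6/11

6/11


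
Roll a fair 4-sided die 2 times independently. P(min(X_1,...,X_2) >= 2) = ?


P(min >= 2) = P(all X_i >= 2) = (P(X_1 >= 2))^2
= (3/4)^2 = 9/16

9/16


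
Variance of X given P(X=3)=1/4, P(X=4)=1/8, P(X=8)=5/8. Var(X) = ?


E[X] = 25/4, E[X^2] = 177/4
Var(X) = E[X^2] - (E[X])^2 = 177/4 - (25/4)^2 = 83/16

83/16


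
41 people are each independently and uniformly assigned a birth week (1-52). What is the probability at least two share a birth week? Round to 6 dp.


P(all different) = prod((52-i)/52 for i=0..40) = 0.000000
P(at least one match) = 1 - 0.000000 = 1.000000

1.000000


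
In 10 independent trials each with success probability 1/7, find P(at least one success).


P(at least one) = 1 - P(none)
P(none) = (1 - 1/7)^10 = (6/7)^10 = 60466176/282475249
P(at least one) = 1 - 60466176/282475249 = 222009073/282475249

222009073/282475249


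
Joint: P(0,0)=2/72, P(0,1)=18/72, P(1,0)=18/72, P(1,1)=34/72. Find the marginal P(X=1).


P(X=1) = P(1,0)+P(1,1) = 18/72 + 34/72 = 52/72 = 13/18

13/18


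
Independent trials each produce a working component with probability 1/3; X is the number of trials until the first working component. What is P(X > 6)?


P(X > 6) = P(first 6 trials all fail) = (1-p)^6 = (2/3)^6 = 64/729

64/729


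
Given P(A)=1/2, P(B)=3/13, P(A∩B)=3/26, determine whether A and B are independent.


P(A)*P(B) = 1/2*3/13 = 3/26
P(A∩B) = 3/26, which equals P(A)P(B), so independent

Yes, A and B are independent


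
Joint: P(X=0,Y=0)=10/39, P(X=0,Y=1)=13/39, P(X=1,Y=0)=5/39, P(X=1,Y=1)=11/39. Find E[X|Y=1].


P(Y=1) = 24/39
E[X|Y=1] = (0*13 + 1*11)/24 = 11/24

11/24
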